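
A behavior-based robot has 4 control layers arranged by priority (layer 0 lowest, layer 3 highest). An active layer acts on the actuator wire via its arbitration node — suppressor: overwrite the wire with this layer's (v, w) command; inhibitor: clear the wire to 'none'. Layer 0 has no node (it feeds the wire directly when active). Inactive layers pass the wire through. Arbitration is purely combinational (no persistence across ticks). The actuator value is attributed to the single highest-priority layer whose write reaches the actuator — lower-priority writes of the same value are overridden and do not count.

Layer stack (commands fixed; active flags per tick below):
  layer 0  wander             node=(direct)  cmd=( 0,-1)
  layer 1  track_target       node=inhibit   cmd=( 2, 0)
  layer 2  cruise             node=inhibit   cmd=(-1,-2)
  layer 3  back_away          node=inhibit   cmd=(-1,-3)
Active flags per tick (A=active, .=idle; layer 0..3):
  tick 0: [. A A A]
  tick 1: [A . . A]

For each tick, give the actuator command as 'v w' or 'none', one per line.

tick 0:
  [0] wander off; wire := none
  [1] track_target on (inhibit); wire := none
  [2] cruise on (inhibit); wire := none
  [3] back_away on (inhibit); wire := none
  output none
tick 1:
  [0] wander on; wire := (0, -1)
  [1] track_target off; pass (0, -1)
  [2] cruise off; pass (0, -1)
  [3] back_away on (inhibit); wire := none
  output none

none
none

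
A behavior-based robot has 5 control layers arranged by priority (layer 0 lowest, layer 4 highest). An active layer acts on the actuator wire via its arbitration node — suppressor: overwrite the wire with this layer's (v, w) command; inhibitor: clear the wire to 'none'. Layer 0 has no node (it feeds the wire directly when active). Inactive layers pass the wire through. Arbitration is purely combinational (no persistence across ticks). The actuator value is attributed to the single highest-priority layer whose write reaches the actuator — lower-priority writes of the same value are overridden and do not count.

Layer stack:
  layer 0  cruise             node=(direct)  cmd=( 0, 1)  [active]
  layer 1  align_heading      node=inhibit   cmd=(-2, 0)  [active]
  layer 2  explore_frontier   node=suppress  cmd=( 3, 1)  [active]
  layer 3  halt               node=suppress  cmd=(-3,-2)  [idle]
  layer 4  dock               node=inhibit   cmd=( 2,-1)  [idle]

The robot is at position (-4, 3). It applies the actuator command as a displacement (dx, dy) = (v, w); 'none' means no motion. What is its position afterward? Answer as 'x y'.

[0] cruise on; wire := (0, 1)
[1] align_heading on (inhibit); wire := none
[2] explore_frontier on (suppress); wire := (3, 1)
[3] halt off; pass (3, 1)
[4] dock off; pass (3, 1)
output (3, 1)
position: (-4, 3) + (3, 1) = (-1, 4)

-1 4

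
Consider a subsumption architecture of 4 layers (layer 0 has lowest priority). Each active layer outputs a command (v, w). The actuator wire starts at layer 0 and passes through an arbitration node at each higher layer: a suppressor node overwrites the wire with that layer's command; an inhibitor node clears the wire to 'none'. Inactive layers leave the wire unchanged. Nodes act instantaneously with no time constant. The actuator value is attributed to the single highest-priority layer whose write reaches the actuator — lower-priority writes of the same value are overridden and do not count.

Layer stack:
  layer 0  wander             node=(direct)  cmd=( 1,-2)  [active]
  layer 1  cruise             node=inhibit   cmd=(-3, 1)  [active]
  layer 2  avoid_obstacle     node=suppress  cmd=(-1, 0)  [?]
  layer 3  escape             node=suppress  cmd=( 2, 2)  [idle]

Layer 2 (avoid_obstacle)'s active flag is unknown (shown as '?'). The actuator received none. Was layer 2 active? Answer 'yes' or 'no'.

If layer 2 is active=yes:
  actuator would be (-1, 0)
If layer 2 is active=no:
  actuator would be none
Observed none, so layer 2 was idle.

no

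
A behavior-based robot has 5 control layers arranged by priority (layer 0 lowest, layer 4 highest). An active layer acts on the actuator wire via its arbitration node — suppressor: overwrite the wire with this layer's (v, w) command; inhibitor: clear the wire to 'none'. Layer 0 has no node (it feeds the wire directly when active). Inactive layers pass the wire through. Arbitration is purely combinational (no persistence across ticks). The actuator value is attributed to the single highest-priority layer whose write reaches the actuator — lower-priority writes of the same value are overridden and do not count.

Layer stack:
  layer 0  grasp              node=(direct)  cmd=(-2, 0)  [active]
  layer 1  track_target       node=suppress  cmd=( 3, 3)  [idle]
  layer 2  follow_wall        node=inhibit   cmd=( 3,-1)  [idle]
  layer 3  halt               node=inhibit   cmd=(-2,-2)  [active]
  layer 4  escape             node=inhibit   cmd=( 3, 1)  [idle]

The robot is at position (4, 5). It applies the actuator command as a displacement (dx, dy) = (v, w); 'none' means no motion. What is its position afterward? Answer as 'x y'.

L0 grasp: active, feeds wire = (-2, 0)
L1 track_target: idle → wire stays (-2, 0)
L2 follow_wall: idle → wire stays (-2, 0)
L3 halt: active, inhibitor → wire = none
L4 escape: idle → wire stays none
actuator = none
position: (4, 5) + none = (4, 5)

4 5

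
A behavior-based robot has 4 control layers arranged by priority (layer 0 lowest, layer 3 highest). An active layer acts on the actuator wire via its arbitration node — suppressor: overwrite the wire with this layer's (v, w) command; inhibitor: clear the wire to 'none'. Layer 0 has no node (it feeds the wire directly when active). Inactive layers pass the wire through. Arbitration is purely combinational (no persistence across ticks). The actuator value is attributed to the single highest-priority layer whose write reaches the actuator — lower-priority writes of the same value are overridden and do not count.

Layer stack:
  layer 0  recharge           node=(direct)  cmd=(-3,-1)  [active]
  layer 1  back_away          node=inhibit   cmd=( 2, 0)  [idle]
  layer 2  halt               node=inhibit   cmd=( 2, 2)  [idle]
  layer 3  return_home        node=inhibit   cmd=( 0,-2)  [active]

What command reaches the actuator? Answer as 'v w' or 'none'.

[0] recharge on; wire := (-3, -1)
[1] back_away off; pass (-3, -1)
[2] halt off; pass (-3, -1)
[3] return_home on (inhibit); wire := none
output none

none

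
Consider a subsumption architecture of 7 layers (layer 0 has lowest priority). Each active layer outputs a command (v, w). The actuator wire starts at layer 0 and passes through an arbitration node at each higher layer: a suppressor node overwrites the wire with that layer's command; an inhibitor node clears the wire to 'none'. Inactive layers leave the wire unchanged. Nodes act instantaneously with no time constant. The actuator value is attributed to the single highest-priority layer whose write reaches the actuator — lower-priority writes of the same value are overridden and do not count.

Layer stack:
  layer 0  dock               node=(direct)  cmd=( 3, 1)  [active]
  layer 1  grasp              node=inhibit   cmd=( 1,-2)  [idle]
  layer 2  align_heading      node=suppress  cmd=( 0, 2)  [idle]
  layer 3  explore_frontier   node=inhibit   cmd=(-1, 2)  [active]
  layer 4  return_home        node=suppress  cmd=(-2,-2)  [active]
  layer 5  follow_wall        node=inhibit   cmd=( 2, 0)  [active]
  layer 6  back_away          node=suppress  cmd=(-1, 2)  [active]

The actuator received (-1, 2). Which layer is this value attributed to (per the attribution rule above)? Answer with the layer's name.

back_away

L0 dock: active, feeds wire = (3, 1)
L1 grasp: idle → wire stays (3, 1)
L2 align_heading: idle → wire stays (3, 1)
L3 explore_frontier: active, inhibitor → wire = none
L4 return_home: active, suppressor → wire = (-2, -2)
L5 follow_wall: active, inhibitor → wire = none
L6 back_away: active, suppressor → wire = (-1, 2)
actuator = (-1, 2)
last writer: layer 6 = back_away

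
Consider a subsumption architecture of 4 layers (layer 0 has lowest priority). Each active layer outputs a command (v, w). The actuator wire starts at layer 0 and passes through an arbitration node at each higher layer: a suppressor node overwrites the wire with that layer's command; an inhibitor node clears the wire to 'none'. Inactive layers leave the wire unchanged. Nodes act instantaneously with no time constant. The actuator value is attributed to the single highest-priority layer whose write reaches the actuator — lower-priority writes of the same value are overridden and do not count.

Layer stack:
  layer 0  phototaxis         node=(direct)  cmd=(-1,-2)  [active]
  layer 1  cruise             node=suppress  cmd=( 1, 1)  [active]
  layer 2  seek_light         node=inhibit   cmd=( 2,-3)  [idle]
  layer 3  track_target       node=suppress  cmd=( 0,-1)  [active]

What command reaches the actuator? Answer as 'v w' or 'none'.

0 -1

[0] phototaxis on; wire := (-1, -2)
[1] cruise on (suppress); wire := (1, 1)
[2] seek_light off; pass (1, 1)
[3] track_target on (suppress); wire := (0, -1)
output (0, -1)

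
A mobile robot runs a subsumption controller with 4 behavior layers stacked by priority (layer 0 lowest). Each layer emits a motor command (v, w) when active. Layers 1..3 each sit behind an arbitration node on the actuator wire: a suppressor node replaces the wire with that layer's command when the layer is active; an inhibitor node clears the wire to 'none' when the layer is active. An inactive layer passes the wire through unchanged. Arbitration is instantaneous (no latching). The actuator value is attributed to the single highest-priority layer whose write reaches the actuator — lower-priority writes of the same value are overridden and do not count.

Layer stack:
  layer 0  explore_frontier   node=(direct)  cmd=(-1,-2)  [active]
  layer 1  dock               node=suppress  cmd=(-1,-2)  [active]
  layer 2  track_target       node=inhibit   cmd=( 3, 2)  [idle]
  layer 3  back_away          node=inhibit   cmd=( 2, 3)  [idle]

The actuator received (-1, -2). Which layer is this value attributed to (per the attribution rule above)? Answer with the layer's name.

[0] explore_frontier on; wire := (-1, -2)
[1] dock on (suppress); wire := (-1, -2)
[2] track_target off; pass (-1, -2)
[3] back_away off; pass (-1, -2)
output (-1, -2)
last writer: layer 1 = dock

dock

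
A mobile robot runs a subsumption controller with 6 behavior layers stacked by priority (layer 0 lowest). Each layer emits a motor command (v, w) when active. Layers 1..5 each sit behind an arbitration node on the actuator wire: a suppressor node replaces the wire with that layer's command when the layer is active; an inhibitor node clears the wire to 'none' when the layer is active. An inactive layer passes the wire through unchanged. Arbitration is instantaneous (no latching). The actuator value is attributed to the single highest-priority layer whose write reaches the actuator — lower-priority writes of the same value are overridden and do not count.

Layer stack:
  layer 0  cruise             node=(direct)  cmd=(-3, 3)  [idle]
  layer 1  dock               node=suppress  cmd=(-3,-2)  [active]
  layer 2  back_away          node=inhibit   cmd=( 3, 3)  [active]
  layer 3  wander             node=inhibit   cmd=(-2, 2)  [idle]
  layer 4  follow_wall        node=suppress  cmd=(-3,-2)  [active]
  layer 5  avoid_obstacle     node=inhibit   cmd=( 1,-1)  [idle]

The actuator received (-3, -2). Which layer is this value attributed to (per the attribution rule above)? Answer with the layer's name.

follow_wall

[0] cruise off; wire := none
[1] dock on (suppress); wire := (-3, -2)
[2] back_away on (inhibit); wire := none
[3] wander off; pass none
[4] follow_wall on (suppress); wire := (-3, -2)
[5] avoid_obstacle off; pass (-3, -2)
output (-3, -2)
last writer: layer 4 = follow_wall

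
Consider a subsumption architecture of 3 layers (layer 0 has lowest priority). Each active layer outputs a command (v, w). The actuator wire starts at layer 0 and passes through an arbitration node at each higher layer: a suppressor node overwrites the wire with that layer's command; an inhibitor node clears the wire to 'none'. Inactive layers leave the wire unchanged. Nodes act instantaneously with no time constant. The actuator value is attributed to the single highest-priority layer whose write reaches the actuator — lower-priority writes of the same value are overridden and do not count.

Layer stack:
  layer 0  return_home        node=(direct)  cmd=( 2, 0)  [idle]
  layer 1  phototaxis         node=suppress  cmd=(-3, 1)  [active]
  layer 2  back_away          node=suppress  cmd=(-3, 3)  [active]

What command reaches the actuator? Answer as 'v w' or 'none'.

L0 return_home: idle → wire = none
L1 phototaxis: active, suppressor → wire = (-3, 1)
L2 back_away: active, suppressor → wire = (-3, 3)
actuator = (-3, 3)

-3 3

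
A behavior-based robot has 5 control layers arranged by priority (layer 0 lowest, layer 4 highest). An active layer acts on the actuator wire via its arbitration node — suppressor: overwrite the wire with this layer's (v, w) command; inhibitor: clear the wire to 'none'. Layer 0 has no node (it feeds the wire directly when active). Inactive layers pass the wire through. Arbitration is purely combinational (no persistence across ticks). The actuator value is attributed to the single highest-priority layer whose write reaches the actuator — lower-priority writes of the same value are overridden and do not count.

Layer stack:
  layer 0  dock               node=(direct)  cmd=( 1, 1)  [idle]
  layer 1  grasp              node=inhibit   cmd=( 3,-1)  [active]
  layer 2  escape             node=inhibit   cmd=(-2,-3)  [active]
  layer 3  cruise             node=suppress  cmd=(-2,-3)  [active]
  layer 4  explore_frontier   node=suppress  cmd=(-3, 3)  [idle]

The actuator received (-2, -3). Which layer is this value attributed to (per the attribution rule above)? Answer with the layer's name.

cruise

layer 0 (dock) idle — none
layer 1 (grasp) active — inhibits: none
layer 2 (escape) active — inhibits: none
layer 3 (cruise) active — suppresses: (-2, -3)
layer 4 (explore_frontier) idle — unchanged: (-2, -3)
→ actuator (-2, -3)
last writer: layer 3 = cruise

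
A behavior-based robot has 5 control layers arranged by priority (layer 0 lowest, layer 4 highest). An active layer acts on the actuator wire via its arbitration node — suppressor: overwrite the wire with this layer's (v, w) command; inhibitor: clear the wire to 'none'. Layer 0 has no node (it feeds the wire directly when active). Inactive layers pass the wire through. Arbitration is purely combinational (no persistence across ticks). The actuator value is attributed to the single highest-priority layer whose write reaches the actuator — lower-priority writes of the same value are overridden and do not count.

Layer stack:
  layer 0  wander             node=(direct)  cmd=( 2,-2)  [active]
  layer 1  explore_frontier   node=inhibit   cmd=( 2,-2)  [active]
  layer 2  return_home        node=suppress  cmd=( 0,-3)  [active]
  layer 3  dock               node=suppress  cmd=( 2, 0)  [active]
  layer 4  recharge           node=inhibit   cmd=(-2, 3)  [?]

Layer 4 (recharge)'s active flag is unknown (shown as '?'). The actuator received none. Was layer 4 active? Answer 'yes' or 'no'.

If layer 4 is active=yes:
  actuator would be none
If layer 4 is active=no:
  actuator would be (2, 0)
Observed none, so layer 4 was active.

yes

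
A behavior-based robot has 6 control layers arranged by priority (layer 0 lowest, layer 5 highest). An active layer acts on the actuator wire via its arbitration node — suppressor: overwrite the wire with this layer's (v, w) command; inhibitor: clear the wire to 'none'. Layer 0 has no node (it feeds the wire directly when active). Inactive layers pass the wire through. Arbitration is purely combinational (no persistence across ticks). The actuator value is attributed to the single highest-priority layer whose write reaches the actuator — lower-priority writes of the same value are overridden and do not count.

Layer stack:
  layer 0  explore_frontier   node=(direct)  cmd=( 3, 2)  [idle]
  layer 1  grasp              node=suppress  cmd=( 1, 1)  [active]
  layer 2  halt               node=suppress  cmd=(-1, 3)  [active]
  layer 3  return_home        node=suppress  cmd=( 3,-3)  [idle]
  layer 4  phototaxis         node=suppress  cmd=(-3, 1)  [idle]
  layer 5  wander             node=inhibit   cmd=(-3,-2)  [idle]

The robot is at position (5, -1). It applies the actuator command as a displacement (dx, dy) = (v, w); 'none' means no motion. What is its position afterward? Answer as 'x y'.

4 2

[0] explore_frontier off; wire := none
[1] grasp on (suppress); wire := (1, 1)
[2] halt on (suppress); wire := (-1, 3)
[3] return_home off; pass (-1, 3)
[4] phototaxis off; pass (-1, 3)
[5] wander off; pass (-1, 3)
output (-1, 3)
position: (5, -1) + (-1, 3) = (4, 2)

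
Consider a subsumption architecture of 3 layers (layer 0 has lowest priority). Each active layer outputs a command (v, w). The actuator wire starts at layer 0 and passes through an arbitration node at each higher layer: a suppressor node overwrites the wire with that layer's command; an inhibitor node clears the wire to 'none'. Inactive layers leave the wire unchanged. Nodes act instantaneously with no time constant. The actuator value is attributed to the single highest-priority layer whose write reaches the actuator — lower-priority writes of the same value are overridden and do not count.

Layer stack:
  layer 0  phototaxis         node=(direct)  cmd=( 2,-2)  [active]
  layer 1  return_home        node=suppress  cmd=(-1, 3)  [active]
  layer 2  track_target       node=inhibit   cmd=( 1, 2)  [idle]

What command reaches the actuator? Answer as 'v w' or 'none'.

L0 phototaxis: active, feeds wire = (2, -2)
L1 return_home: active, suppressor → wire = (-1, 3)
L2 track_target: idle → wire stays (-1, 3)
actuator = (-1, 3)

-1 3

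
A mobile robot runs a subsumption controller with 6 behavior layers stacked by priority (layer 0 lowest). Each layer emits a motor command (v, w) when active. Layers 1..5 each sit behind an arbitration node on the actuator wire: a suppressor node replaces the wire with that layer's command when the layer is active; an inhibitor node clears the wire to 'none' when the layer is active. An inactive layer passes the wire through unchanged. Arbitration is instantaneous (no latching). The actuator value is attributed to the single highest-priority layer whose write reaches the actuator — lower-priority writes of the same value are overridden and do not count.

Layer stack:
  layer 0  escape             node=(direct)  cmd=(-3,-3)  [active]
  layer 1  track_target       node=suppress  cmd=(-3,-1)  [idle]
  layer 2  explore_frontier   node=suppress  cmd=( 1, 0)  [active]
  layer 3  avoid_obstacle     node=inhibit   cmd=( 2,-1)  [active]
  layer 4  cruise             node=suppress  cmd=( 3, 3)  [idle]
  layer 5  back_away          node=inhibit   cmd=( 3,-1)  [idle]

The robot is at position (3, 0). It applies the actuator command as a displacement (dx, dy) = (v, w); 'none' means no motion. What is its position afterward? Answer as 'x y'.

3 0

L0 escape: active, feeds wire = (-3, -3)
L1 track_target: idle → wire stays (-3, -3)
L2 explore_frontier: active, suppressor → wire = (1, 0)
L3 avoid_obstacle: active, inhibitor → wire = none
L4 cruise: idle → wire stays none
L5 back_away: idle → wire stays none
actuator = none
position: (3, 0) + none = (3, 0)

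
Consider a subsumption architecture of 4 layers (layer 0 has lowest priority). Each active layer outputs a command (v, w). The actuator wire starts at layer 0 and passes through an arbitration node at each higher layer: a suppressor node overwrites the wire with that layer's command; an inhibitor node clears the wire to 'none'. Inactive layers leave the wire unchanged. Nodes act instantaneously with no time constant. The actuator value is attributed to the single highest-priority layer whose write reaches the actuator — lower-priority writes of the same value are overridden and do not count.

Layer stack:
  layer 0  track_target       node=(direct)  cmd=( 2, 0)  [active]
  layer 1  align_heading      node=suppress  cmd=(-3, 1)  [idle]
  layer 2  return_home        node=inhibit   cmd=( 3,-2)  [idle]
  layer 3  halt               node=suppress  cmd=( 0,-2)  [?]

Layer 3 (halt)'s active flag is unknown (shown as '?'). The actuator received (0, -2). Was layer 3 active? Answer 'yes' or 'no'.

If layer 3 is active=yes:
  actuator would be (0, -2)
If layer 3 is active=no:
  actuator would be (2, 0)
Observed (0, -2), so layer 3 was active.

yes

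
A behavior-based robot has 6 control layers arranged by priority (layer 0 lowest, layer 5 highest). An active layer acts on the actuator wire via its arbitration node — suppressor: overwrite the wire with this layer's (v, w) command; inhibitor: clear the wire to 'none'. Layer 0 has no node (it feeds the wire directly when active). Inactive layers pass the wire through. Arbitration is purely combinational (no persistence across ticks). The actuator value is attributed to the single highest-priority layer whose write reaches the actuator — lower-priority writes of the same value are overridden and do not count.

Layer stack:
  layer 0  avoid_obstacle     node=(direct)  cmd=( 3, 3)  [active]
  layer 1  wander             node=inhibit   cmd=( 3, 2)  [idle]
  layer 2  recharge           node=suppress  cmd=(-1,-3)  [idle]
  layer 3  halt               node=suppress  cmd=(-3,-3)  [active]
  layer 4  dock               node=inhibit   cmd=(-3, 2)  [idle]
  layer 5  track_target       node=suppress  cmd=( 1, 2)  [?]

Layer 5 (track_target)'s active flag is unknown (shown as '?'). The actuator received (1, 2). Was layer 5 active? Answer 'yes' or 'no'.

yes

If layer 5 is active=yes:
  actuator would be (1, 2)
If layer 5 is active=no:
  actuator would be (-3, -3)
Observed (1, 2), so layer 5 was active.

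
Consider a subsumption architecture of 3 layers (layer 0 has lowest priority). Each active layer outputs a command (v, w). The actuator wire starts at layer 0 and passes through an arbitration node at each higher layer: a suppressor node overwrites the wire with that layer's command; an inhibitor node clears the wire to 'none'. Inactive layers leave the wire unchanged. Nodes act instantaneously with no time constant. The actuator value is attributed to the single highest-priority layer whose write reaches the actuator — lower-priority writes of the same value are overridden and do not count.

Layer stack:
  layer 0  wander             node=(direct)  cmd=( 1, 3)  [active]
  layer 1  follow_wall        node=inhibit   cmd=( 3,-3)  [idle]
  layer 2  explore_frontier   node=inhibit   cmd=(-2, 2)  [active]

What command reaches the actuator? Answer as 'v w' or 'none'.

none

layer 0 (wander) active — direct: (1, 3)
layer 1 (follow_wall) idle — unchanged: (1, 3)
layer 2 (explore_frontier) active — inhibits: none
→ actuator none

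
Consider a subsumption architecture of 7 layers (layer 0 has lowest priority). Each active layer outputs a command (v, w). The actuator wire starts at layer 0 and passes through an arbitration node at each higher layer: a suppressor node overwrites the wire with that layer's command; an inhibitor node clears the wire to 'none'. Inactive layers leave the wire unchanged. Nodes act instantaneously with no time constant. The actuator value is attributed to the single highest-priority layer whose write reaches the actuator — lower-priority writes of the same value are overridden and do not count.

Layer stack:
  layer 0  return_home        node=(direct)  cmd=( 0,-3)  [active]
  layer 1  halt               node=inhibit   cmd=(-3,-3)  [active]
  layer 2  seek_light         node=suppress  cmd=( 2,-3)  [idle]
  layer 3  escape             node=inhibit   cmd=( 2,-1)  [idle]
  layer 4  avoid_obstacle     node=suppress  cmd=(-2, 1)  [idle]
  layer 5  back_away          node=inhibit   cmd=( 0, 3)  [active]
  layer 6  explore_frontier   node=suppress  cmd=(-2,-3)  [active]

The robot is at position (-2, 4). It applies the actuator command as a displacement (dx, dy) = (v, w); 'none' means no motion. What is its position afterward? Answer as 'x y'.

-4 1

L0 return_home: active, feeds wire = (0, -3)
L1 halt: active, inhibitor → wire = none
L2 seek_light: idle → wire stays none
L3 escape: idle → wire stays none
L4 avoid_obstacle: idle → wire stays none
L5 back_away: active, inhibitor → wire = none
L6 explore_frontier: active, suppressor → wire = (-2, -3)
actuator = (-2, -3)
position: (-2, 4) + (-2, -3) = (-4, 1)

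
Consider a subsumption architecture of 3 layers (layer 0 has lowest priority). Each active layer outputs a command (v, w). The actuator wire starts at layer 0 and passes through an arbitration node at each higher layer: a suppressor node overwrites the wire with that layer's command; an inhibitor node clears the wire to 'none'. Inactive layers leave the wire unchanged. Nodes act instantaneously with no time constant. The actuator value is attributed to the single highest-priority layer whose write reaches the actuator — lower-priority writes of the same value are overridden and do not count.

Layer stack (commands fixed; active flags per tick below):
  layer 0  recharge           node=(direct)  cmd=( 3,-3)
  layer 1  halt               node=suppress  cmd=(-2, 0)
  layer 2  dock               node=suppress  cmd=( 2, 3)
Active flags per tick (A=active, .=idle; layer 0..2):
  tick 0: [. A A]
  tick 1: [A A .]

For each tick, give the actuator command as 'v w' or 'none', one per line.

tick 0:
  layer 0 (recharge) idle — none
  layer 1 (halt) active — suppresses: (-2, 0)
  layer 2 (dock) active — suppresses: (2, 3)
  → actuator (2, 3)
tick 1:
  layer 0 (recharge) active — direct: (3, -3)
  layer 1 (halt) active — suppresses: (-2, 0)
  layer 2 (dock) idle — unchanged: (-2, 0)
  → actuator (-2, 0)

2 3
-2 0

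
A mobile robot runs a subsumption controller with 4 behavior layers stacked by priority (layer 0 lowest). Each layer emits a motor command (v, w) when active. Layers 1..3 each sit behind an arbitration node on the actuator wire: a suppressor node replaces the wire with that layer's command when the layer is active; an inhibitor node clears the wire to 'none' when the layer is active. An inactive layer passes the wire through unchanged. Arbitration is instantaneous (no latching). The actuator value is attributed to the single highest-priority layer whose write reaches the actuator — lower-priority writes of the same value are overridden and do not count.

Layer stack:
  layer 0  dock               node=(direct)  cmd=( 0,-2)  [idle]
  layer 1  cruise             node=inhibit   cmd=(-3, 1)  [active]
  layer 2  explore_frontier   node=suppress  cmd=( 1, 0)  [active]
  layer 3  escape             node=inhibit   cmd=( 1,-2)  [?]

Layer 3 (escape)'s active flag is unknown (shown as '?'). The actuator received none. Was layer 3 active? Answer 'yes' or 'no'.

If layer 3 is active=yes:
  actuator would be none
If layer 3 is active=no:
  actuator would be (1, 0)
Observed none, so layer 3 was active.

yes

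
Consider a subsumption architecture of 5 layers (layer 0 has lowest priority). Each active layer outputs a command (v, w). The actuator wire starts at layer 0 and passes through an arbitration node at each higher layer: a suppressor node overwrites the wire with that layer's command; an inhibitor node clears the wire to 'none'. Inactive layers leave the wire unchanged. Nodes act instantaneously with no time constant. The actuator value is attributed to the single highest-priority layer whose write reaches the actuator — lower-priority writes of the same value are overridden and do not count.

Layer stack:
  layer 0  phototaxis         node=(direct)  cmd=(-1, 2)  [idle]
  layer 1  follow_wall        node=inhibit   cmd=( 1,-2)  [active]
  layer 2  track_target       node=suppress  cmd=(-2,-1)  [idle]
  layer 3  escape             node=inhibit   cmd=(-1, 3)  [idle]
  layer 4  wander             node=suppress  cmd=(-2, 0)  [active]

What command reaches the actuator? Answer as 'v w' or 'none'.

layer 0 (phototaxis) idle — none
layer 1 (follow_wall) active — inhibits: none
layer 2 (track_target) idle — unchanged: none
layer 3 (escape) idle — unchanged: none
layer 4 (wander) active — suppresses: (-2, 0)
→ actuator (-2, 0)

-2 0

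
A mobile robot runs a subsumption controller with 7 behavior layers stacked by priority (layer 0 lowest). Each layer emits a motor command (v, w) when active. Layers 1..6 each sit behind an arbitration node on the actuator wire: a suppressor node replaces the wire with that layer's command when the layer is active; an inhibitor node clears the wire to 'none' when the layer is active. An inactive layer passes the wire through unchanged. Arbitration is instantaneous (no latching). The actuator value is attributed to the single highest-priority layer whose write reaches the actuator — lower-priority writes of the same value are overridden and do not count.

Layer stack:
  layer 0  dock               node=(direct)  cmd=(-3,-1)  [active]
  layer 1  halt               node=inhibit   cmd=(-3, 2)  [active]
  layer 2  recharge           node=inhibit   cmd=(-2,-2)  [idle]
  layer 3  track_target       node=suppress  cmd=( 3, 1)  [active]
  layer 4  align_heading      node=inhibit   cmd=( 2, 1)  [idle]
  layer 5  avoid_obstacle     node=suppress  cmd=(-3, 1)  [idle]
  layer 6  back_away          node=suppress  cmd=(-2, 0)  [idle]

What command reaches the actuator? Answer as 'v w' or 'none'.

3 1

L0 dock: active, feeds wire = (-3, -1)
L1 halt: active, inhibitor → wire = none
L2 recharge: idle → wire stays none
L3 track_target: active, suppressor → wire = (3, 1)
L4 align_heading: idle → wire stays (3, 1)
L5 avoid_obstacle: idle → wire stays (3, 1)
L6 back_away: idle → wire stays (3, 1)
actuator = (3, 1)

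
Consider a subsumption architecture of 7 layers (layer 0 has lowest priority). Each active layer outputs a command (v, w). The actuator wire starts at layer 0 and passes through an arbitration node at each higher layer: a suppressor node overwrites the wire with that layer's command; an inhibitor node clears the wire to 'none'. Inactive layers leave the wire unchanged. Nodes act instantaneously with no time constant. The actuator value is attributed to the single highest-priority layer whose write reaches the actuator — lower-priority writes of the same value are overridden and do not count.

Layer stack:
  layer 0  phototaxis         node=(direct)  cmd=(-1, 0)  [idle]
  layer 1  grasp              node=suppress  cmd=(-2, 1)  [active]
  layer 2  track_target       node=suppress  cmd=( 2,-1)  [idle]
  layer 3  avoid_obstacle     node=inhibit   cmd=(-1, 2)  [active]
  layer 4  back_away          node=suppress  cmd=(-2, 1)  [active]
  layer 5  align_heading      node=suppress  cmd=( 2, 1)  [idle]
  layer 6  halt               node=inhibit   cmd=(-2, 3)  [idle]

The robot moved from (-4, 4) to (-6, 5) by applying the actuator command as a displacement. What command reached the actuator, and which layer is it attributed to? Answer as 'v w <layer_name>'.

-2 1 back_away

displacement = (-6, 5) − (-4, 4) = (-2, 1)
[0] phototaxis off; wire := none
[1] grasp on (suppress); wire := (-2, 1)
[2] track_target off; pass (-2, 1)
[3] avoid_obstacle on (inhibit); wire := none
[4] back_away on (suppress); wire := (-2, 1)
[5] align_heading off; pass (-2, 1)
[6] halt off; pass (-2, 1)
output (-2, 1) — from layer 4 (back_away)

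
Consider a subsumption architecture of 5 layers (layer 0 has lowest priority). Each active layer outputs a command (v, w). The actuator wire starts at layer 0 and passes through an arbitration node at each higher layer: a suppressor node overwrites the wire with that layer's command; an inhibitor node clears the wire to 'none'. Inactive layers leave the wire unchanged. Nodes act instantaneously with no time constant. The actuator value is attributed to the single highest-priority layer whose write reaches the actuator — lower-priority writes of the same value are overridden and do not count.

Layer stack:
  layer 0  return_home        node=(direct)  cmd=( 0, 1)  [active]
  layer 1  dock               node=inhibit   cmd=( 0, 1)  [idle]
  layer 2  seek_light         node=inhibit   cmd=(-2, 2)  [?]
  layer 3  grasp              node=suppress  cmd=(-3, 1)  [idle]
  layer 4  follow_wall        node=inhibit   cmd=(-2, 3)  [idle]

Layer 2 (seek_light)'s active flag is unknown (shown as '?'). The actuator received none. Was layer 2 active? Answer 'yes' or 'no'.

If layer 2 is active=yes:
  actuator would be none
If layer 2 is active=no:
  actuator would be (0, 1)
Observed none, so layer 2 was active.

yes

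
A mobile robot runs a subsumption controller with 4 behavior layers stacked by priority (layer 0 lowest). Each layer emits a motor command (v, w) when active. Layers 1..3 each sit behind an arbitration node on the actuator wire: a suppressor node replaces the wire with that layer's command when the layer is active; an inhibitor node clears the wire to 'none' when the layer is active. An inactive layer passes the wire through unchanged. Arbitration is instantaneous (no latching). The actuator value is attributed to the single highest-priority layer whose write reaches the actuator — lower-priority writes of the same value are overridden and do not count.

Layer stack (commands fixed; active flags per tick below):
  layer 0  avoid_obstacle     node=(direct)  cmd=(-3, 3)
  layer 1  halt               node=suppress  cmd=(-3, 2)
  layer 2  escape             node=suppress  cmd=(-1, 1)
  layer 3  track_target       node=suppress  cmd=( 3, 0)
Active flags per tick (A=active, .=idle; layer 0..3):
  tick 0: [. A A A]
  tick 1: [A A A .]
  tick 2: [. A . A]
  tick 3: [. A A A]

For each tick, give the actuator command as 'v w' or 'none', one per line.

tick 0:
  layer 0 (avoid_obstacle) idle — none
  layer 1 (halt) active — suppresses: (-3, 2)
  layer 2 (escape) active — suppresses: (-1, 1)
  layer 3 (track_target) active — suppresses: (3, 0)
  → actuator (3, 0)
tick 1:
  layer 0 (avoid_obstacle) active — direct: (-3, 3)
  layer 1 (halt) active — suppresses: (-3, 2)
  layer 2 (escape) active — suppresses: (-1, 1)
  layer 3 (track_target) idle — unchanged: (-1, 1)
  → actuator (-1, 1)
tick 2:
  layer 0 (avoid_obstacle) idle — none
  layer 1 (halt) active — suppresses: (-3, 2)
  layer 2 (escape) idle — unchanged: (-3, 2)
  layer 3 (track_target) active — suppresses: (3, 0)
  → actuator (3, 0)
tick 3:
  layer 0 (avoid_obstacle) idle — none
  layer 1 (halt) active — suppresses: (-3, 2)
  layer 2 (escape) active — suppresses: (-1, 1)
  layer 3 (track_target) active — suppresses: (3, 0)
  → actuator (3, 0)

3 0
-1 1
3 0
3 0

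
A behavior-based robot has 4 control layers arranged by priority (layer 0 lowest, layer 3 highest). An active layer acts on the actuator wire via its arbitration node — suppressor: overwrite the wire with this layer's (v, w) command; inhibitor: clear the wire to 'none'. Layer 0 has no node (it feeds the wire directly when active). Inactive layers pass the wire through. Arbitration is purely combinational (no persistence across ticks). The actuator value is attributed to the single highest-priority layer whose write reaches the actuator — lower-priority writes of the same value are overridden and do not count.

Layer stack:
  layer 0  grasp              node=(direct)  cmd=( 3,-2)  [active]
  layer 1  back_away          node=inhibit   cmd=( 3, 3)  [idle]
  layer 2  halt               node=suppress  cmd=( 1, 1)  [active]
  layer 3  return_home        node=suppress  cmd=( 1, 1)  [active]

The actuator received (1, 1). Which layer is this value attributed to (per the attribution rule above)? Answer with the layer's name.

return_home

layer 0 (grasp) active — direct: (3, -2)
layer 1 (back_away) idle — unchanged: (3, -2)
layer 2 (halt) active — suppresses: (1, 1)
layer 3 (return_home) active — suppresses: (1, 1)
→ actuator (1, 1)
last writer: layer 3 = return_home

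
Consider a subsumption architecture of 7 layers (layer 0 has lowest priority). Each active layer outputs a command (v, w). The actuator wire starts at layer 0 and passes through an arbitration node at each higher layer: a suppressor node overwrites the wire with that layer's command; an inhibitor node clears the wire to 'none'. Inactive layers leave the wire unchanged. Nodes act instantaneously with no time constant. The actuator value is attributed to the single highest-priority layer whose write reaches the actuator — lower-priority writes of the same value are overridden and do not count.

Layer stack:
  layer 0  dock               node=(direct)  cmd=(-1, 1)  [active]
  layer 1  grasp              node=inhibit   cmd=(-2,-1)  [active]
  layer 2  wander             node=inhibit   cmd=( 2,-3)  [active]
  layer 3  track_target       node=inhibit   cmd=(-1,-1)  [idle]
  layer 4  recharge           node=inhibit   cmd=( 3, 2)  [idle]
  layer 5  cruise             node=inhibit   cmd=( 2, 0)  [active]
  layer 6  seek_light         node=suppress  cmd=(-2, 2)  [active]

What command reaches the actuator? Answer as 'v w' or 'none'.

-2 2

layer 0 (dock) active — direct: (-1, 1)
layer 1 (grasp) active — inhibits: none
layer 2 (wander) active — inhibits: none
layer 3 (track_target) idle — unchanged: none
layer 4 (recharge) idle — unchanged: none
layer 5 (cruise) active — inhibits: none
layer 6 (seek_light) active — suppresses: (-2, 2)
→ actuator (-2, 2)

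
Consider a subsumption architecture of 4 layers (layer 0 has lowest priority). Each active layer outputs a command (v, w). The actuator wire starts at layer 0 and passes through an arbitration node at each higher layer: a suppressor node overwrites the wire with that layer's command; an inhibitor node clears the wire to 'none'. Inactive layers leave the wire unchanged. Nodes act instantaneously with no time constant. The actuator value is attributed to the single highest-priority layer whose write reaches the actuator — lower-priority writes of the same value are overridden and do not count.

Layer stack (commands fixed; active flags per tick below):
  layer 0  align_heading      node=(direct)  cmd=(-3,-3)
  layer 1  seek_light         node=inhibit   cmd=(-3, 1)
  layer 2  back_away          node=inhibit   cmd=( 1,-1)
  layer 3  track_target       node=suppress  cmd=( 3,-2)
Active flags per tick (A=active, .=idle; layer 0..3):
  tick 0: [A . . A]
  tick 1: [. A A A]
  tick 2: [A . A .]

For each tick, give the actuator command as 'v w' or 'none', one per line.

tick 0:
  layer 0 (align_heading) active — direct: (-3, -3)
  layer 1 (seek_light) idle — unchanged: (-3, -3)
  layer 2 (back_away) idle — unchanged: (-3, -3)
  layer 3 (track_target) active — suppresses: (3, -2)
  → actuator (3, -2)
tick 1:
  layer 0 (align_heading) idle — none
  layer 1 (seek_light) active — inhibits: none
  layer 2 (back_away) active — inhibits: none
  layer 3 (track_target) active — suppresses: (3, -2)
  → actuator (3, -2)
tick 2:
  layer 0 (align_heading) active — direct: (-3, -3)
  layer 1 (seek_light) idle — unchanged: (-3, -3)
  layer 2 (back_away) active — inhibits: none
  layer 3 (track_target) idle — unchanged: none
  → actuator none

3 -2
3 -2
none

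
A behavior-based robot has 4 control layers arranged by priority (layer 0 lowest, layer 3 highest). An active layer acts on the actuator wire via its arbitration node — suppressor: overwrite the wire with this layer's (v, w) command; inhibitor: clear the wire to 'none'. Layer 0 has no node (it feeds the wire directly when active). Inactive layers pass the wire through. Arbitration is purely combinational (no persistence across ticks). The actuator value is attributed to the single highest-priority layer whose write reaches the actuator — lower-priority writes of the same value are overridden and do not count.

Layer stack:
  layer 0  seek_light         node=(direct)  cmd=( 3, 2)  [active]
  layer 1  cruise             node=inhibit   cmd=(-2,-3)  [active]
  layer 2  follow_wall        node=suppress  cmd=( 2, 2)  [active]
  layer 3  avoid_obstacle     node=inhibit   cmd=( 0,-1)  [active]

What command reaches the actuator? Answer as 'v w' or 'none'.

none

layer 0 (seek_light) active — direct: (3, 2)
layer 1 (cruise) active — inhibits: none
layer 2 (follow_wall) active — suppresses: (2, 2)
layer 3 (avoid_obstacle) active — inhibits: none
→ actuator none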